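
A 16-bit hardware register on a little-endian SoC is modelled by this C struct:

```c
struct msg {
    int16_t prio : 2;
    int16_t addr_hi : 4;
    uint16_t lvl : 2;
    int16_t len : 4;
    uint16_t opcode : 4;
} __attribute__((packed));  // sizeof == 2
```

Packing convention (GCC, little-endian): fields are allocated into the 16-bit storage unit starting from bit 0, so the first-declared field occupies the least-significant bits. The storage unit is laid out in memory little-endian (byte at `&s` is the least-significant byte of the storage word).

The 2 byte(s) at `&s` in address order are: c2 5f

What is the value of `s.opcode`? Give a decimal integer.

[0]=0xc2 [1]=0x5f (little-endian) → word 0x5fc2
prio [0+:2] = (word>>0) & 0x3 = 2
addr_hi [2+:4] = (word>>2) & 0xf = 0
lvl [6+:2] = (word>>6) & 0x3 = 3
len [8+:4] = (word>>8) & 0xf = 15
opcode [12+:4] = (word>>12) & 0xf = 5  ←

5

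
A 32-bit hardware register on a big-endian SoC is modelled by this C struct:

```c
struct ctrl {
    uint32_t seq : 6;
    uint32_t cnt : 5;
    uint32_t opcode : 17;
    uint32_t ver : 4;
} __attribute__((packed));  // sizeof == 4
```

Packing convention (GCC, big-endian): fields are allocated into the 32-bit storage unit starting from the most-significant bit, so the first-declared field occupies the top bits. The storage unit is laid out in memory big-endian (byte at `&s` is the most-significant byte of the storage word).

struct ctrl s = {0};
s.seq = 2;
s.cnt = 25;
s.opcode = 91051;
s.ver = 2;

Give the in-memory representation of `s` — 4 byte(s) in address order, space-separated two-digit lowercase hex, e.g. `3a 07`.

[26+:6] seq=2 & 0x3f = 0x2; word=0x08000000
[21+:5] cnt=25 & 0x1f = 0x19; word=0x0b200000
[4+:17] opcode=91051 & 0x1ffff = 0x163ab; word=0x0b363ab0
[0+:4] ver=2 & 0xf = 0x2; word=0x0b363ab2
word = 0x0b363ab2 → big-endian bytes:
  [0]=0x0b  [1]=0x36  [2]=0x3a  [3]=0xb2

0b 36 3a b2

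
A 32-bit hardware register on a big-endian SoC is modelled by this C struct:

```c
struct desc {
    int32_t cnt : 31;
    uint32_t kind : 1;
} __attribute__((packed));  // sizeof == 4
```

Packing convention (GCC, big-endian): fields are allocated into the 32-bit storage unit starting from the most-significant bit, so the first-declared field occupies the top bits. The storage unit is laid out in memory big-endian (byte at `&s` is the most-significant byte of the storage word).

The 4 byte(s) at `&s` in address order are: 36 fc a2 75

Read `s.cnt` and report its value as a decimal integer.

461263162

[0]=0x36 [1]=0xfc [2]=0xa2 [3]=0x75 (big-endian) → word 0x36fca275
cnt [1+:31] = (word>>1) & 0x7fffffff = 461263162  ←
kind [0+:1] = (word>>0) & 0x1 = 1
cnt signed 31b, MSB=0: value = 461263162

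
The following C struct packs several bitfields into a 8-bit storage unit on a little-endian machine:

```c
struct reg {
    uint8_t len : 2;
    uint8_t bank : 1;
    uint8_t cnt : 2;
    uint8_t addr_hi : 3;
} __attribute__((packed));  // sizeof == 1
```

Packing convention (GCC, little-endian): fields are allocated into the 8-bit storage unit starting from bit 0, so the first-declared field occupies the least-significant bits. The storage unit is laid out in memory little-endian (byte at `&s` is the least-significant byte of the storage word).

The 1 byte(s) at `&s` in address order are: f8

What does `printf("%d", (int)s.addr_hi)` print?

[0]=0xf8 (little-endian) → word 0xf8
len:2 @ bit 0 → (0xf8>>0)&0x3 = 0x0
bank:1 @ bit 2 → (0xf8>>2)&0x1 = 0x0
cnt:2 @ bit 3 → (0xf8>>3)&0x3 = 0x3
addr_hi:3 @ bit 5 → (0xf8>>5)&0x7 = 0x7  ←

7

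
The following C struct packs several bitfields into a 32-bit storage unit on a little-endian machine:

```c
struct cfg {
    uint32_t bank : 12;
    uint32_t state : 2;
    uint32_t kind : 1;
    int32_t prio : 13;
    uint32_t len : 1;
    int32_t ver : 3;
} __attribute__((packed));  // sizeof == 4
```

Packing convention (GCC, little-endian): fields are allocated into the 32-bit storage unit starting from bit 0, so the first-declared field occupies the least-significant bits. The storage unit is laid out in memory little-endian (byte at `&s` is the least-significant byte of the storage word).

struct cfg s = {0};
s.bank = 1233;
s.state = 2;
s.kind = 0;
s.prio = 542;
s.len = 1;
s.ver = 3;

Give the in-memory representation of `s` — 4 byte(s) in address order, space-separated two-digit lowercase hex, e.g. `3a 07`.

d1 24 0f 71

[0+:12] bank=1233 & 0xfff = 0x4d1; word=0x000004d1
[12+:2] state=2 & 0x3 = 0x2; word=0x000024d1
[14+:1] kind=0 & 0x1 = 0x0; word=0x000024d1
[15+:13] prio=542 & 0x1fff = 0x21e; word=0x010f24d1
[28+:1] len=1 & 0x1 = 0x1; word=0x110f24d1
[29+:3] ver=3 & 0x7 = 0x3; word=0x710f24d1
word = 0x710f24d1 → little-endian bytes:
  [0]=0xd1  [1]=0x24  [2]=0x0f  [3]=0x71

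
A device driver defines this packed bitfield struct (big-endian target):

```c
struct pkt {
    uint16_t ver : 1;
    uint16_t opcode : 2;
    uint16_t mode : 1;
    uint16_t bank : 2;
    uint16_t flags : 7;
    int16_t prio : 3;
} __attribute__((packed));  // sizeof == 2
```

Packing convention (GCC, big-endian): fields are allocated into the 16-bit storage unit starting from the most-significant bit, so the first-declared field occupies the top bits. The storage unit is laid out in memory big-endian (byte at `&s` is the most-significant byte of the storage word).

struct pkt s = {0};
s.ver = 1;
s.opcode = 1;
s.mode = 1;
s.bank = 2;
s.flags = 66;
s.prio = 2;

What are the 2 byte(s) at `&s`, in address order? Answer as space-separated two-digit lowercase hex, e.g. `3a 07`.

ver (1b) val=1 bits=0x1 at bit 15: 0x8000
opcode (2b) val=1 bits=0x1 at bit 13: 0xa000
mode (1b) val=1 bits=0x1 at bit 12: 0xb000
bank (2b) val=2 bits=0x2 at bit 10: 0xb800
flags (7b) val=66 bits=0x42 at bit 3: 0xba10
prio (3b) val=2 bits=0x2 at bit 0: 0xba12
word = 0xba12 → big-endian bytes:
  [0]=0xba  [1]=0x12

ba 12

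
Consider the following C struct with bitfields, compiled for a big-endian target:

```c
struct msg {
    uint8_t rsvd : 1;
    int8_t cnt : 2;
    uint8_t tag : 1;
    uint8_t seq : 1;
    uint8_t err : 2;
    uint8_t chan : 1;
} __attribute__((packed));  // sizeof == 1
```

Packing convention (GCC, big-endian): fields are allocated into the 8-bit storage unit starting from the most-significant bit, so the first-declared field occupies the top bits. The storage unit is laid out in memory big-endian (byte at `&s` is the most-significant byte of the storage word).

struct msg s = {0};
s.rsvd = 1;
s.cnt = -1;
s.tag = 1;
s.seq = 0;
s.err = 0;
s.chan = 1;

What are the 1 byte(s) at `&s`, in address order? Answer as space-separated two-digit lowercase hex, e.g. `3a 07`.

rsvd:1 = 1 → 0x1 << 7 → word 0x80
cnt:2 = -1 → 0x3 << 5 → word 0xe0
tag:1 = 1 → 0x1 << 4 → word 0xf0
seq:1 = 0 → 0x0 << 3 → word 0xf0
err:2 = 0 → 0x0 << 1 → word 0xf0
chan:1 = 1 → 0x1 << 0 → word 0xf1
word = 0xf1 → big-endian bytes:
  [0]=0xf1

f1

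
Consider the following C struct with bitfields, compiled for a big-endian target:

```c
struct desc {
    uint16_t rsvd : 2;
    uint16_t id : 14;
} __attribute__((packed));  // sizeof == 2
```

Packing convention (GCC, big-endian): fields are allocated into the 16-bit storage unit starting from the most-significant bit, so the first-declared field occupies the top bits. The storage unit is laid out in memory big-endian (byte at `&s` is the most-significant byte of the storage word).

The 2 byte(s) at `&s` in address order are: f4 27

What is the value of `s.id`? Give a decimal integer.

13351

[0]=0xf4 [1]=0x27 (big-endian) → word 0xf427
rsvd:2 @ bit 14 → (0xf427>>14)&0x3 = 0x3
id:14 @ bit 0 → (0xf427>>0)&0x3fff = 0x3427  ←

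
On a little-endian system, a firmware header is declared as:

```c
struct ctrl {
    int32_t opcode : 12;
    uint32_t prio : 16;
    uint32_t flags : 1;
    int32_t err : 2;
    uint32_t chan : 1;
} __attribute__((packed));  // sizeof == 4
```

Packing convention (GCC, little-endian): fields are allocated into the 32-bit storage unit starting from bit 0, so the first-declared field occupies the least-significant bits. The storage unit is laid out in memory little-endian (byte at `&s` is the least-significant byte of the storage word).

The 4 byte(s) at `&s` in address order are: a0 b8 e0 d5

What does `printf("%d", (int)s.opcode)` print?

[0]=0xa0 [1]=0xb8 [2]=0xe0 [3]=0xd5 (little-endian) → word 0xd5e0b8a0
opcode:12 @ bit 0 → (0xd5e0b8a0>>0)&0xfff = 0x8a0  ←
prio:16 @ bit 12 → (0xd5e0b8a0>>12)&0xffff = 0x5e0b
flags:1 @ bit 28 → (0xd5e0b8a0>>28)&0x1 = 0x1
err:2 @ bit 29 → (0xd5e0b8a0>>29)&0x3 = 0x2
chan:1 @ bit 31 → (0xd5e0b8a0>>31)&0x1 = 0x1
opcode signed 12b, MSB=1: 2208 - 4096 = -1888

-1888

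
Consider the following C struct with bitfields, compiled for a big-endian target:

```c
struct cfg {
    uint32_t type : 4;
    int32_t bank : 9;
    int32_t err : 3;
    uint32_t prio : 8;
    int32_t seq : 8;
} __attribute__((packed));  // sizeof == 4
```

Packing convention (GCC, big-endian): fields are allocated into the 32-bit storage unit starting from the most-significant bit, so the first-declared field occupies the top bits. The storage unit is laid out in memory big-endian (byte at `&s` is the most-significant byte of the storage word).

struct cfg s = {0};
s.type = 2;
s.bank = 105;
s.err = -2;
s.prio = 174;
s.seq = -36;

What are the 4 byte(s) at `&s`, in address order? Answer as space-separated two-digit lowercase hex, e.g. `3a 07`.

type:4 = 2 → 0x2 << 28 → word 0x20000000
bank:9 = 105 → 0x69 << 19 → word 0x23480000
err:3 = -2 → 0x6 << 16 → word 0x234e0000
prio:8 = 174 → 0xae << 8 → word 0x234eae00
seq:8 = -36 → 0xdc << 0 → word 0x234eaedc
word = 0x234eaedc → big-endian bytes:
  [0]=0x23  [1]=0x4e  [2]=0xae  [3]=0xdc

23 4e ae dc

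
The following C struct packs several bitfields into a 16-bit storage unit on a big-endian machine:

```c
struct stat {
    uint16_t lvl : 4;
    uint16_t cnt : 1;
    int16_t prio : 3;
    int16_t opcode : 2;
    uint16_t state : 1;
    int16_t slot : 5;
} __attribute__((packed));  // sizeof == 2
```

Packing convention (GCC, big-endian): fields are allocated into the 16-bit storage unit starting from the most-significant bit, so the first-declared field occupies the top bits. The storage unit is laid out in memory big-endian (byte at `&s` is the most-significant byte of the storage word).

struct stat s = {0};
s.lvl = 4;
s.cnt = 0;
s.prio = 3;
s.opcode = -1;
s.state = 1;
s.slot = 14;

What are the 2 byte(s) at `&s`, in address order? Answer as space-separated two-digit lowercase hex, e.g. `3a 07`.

lvl (4b) val=4 bits=0x4 at bit 12: 0x4000
cnt (1b) val=0 bits=0x0 at bit 11: 0x4000
prio (3b) val=3 bits=0x3 at bit 8: 0x4300
opcode (2b) val=-1 bits=0x3 at bit 6: 0x43c0
state (1b) val=1 bits=0x1 at bit 5: 0x43e0
slot (5b) val=14 bits=0xe at bit 0: 0x43ee
word = 0x43ee → big-endian bytes:
  [0]=0x43  [1]=0xee

43 ee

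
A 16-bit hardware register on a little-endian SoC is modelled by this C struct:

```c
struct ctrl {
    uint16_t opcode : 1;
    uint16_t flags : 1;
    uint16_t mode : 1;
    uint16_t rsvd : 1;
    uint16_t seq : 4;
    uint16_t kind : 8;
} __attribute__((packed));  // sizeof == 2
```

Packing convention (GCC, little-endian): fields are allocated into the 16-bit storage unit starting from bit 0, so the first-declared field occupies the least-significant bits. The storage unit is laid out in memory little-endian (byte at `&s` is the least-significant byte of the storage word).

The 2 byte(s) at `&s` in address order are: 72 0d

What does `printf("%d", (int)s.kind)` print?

13

[0]=0x72 [1]=0x0d (little-endian) → word 0x0d72
opcode [0+:1] = (word>>0) & 0x1 = 0
flags [1+:1] = (word>>1) & 0x1 = 1
mode [2+:1] = (word>>2) & 0x1 = 0
rsvd [3+:1] = (word>>3) & 0x1 = 0
seq [4+:4] = (word>>4) & 0xf = 7
kind [8+:8] = (word>>8) & 0xff = 13  ←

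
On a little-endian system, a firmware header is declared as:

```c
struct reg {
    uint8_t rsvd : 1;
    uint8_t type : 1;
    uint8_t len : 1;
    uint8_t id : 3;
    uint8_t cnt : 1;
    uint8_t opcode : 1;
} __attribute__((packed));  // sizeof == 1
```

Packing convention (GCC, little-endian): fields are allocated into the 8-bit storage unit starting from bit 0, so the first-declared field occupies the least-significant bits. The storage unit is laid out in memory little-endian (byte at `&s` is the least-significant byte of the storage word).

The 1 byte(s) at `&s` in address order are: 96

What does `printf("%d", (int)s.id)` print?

2

[0]=0x96 (little-endian) → word 0x96
rsvd [0+:1] = (word>>0) & 0x1 = 0
type [1+:1] = (word>>1) & 0x1 = 1
len [2+:1] = (word>>2) & 0x1 = 1
id [3+:3] = (word>>3) & 0x7 = 2  ←
cnt [6+:1] = (word>>6) & 0x1 = 0
opcode [7+:1] = (word>>7) & 0x1 = 1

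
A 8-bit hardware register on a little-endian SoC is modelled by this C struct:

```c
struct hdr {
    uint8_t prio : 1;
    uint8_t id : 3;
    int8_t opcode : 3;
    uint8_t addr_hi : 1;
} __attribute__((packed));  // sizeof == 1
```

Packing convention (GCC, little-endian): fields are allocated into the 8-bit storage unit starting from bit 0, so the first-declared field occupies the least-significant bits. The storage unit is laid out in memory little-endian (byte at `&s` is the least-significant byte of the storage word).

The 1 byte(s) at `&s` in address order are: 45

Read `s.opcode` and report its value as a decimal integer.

-4

[0]=0x45 (little-endian) → word 0x45
prio:1 @ bit 0 → (0x45>>0)&0x1 = 0x1
id:3 @ bit 1 → (0x45>>1)&0x7 = 0x2
opcode:3 @ bit 4 → (0x45>>4)&0x7 = 0x4  ←
addr_hi:1 @ bit 7 → (0x45>>7)&0x1 = 0x0
opcode signed 3b, MSB=1: 4 - 8 = -4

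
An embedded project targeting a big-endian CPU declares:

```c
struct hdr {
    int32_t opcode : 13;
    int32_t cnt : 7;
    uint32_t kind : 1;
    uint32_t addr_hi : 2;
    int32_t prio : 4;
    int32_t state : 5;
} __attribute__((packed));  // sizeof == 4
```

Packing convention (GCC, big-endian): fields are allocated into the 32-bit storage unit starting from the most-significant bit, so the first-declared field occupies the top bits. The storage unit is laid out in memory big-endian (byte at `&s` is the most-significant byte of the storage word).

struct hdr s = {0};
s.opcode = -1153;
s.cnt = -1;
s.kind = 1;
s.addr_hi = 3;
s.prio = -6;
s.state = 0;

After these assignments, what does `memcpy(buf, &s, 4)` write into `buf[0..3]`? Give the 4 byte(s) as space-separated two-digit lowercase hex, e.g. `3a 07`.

db ff ff 40

[19+:13] opcode=-1153 & 0x1fff = 0x1b7f; word=0xdbf80000
[12+:7] cnt=-1 & 0x7f = 0x7f; word=0xdbfff000
[11+:1] kind=1 & 0x1 = 0x1; word=0xdbfff800
[9+:2] addr_hi=3 & 0x3 = 0x3; word=0xdbfffe00
[5+:4] prio=-6 & 0xf = 0xa; word=0xdbffff40
[0+:5] state=0 & 0x1f = 0x0; word=0xdbffff40
word = 0xdbffff40 → big-endian bytes:
  [0]=0xdb  [1]=0xff  [2]=0xff  [3]=0x40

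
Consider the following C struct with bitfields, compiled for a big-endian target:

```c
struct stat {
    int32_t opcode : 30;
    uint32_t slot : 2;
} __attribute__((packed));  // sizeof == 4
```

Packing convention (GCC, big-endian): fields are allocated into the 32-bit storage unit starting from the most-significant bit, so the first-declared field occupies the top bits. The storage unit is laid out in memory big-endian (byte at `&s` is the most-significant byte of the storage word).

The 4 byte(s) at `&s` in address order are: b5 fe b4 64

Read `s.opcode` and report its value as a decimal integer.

[0]=0xb5 [1]=0xfe [2]=0xb4 [3]=0x64 (big-endian) → word 0xb5feb464
opcode [2+:30] = (word>>2) & 0x3fffffff = 763342105  ←
slot [0+:2] = (word>>0) & 0x3 = 0
opcode signed 30b, MSB=1: 763342105 - 1073741824 = -310399719

-310399719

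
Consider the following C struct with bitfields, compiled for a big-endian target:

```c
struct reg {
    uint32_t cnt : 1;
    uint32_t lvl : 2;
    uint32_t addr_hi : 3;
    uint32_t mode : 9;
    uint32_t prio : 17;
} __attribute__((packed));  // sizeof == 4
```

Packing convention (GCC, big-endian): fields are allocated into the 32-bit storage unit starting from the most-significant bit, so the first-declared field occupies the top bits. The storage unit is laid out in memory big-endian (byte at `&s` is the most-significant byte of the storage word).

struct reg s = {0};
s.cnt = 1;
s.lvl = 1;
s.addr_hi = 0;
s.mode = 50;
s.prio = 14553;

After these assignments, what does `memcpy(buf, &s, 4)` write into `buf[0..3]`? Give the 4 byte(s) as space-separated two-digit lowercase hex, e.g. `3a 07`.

cnt (1b) val=1 bits=0x1 at bit 31: 0x80000000
lvl (2b) val=1 bits=0x1 at bit 29: 0xa0000000
addr_hi (3b) val=0 bits=0x0 at bit 26: 0xa0000000
mode (9b) val=50 bits=0x32 at bit 17: 0xa0640000
prio (17b) val=14553 bits=0x38d9 at bit 0: 0xa06438d9
word = 0xa06438d9 → big-endian bytes:
  [0]=0xa0  [1]=0x64  [2]=0x38  [3]=0xd9

a0 64 38 d9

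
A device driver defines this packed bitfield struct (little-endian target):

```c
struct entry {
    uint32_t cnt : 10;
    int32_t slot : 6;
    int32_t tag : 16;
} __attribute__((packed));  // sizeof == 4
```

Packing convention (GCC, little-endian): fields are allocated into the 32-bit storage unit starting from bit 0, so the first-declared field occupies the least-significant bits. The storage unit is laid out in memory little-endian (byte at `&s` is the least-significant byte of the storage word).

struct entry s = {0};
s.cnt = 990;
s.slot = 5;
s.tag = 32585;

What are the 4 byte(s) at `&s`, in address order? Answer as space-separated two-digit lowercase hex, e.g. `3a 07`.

de 17 49 7f

cnt (10b) val=990 bits=0x3de at bit 0: 0x000003de
slot (6b) val=5 bits=0x5 at bit 10: 0x000017de
tag (16b) val=32585 bits=0x7f49 at bit 16: 0x7f4917de
word = 0x7f4917de → little-endian bytes:
  [0]=0xde  [1]=0x17  [2]=0x49  [3]=0x7f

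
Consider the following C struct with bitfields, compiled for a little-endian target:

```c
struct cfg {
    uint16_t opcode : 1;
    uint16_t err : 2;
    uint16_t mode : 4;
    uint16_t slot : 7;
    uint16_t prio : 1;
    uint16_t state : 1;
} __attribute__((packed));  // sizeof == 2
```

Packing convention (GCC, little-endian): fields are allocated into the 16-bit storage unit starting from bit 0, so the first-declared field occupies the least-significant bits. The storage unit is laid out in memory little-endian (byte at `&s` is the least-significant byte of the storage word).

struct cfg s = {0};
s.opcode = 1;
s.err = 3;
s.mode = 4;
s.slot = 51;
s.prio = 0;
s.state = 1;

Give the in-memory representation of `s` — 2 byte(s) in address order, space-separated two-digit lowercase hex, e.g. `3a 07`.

a7 99

opcode:1 = 1 → 0x1 << 0 → word 0x0001
err:2 = 3 → 0x3 << 1 → word 0x0007
mode:4 = 4 → 0x4 << 3 → word 0x0027
slot:7 = 51 → 0x33 << 7 → word 0x19a7
prio:1 = 0 → 0x0 << 14 → word 0x19a7
state:1 = 1 → 0x1 << 15 → word 0x99a7
word = 0x99a7 → little-endian bytes:
  [0]=0xa7  [1]=0x99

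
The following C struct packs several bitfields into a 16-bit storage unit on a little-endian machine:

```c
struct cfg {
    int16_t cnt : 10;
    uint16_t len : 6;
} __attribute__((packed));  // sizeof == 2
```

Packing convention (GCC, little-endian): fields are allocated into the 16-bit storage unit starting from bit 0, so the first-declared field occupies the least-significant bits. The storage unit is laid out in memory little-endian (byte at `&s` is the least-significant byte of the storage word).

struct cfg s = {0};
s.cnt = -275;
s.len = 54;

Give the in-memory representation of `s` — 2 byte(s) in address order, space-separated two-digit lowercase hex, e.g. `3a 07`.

ed da

cnt:10 = -275 → 0x2ed << 0 → word 0x02ed
len:6 = 54 → 0x36 << 10 → word 0xdaed
word = 0xdaed → little-endian bytes:
  [0]=0xed  [1]=0xda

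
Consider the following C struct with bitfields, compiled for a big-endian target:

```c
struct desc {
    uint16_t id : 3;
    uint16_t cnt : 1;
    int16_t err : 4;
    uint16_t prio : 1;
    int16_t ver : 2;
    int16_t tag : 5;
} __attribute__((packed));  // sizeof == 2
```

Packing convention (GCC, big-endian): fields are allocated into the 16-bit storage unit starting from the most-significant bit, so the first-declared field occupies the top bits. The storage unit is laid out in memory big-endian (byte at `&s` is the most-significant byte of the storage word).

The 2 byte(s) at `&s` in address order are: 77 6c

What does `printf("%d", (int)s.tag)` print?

12

[0]=0x77 [1]=0x6c (big-endian) → word 0x776c
id [13+:3] = (word>>13) & 0x7 = 3
cnt [12+:1] = (word>>12) & 0x1 = 1
err [8+:4] = (word>>8) & 0xf = 7
prio [7+:1] = (word>>7) & 0x1 = 0
ver [5+:2] = (word>>5) & 0x3 = 3
tag [0+:5] = (word>>0) & 0x1f = 12  ←
tag signed 5b, MSB=0: value = 12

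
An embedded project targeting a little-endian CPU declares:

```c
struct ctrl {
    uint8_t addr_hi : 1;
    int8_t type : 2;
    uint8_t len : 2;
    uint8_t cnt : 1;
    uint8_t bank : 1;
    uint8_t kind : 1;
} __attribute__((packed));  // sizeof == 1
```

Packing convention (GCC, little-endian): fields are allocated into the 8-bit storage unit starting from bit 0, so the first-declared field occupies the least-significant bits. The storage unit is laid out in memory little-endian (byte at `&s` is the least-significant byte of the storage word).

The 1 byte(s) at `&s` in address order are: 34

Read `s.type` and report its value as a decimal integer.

-2

[0]=0x34 (little-endian) → word 0x34
addr_hi [0+:1] = (word>>0) & 0x1 = 0
type [1+:2] = (word>>1) & 0x3 = 2  ←
len [3+:2] = (word>>3) & 0x3 = 2
cnt [5+:1] = (word>>5) & 0x1 = 1
bank [6+:1] = (word>>6) & 0x1 = 0
kind [7+:1] = (word>>7) & 0x1 = 0
type signed 2b, MSB=1: 2 - 4 = -2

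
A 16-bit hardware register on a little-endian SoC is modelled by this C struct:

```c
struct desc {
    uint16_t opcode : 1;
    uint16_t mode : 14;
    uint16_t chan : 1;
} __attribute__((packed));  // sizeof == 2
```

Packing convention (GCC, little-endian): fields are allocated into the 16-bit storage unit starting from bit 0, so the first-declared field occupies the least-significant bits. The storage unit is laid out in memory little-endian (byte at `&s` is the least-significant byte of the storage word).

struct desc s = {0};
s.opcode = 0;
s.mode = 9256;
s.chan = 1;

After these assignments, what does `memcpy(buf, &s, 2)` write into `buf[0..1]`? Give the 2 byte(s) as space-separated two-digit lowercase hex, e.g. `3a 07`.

opcode:1 = 0 → 0x0 << 0 → word 0x0000
mode:14 = 9256 → 0x2428 << 1 → word 0x4850
chan:1 = 1 → 0x1 << 15 → word 0xc850
word = 0xc850 → little-endian bytes:
  [0]=0x50  [1]=0xc8

50 c8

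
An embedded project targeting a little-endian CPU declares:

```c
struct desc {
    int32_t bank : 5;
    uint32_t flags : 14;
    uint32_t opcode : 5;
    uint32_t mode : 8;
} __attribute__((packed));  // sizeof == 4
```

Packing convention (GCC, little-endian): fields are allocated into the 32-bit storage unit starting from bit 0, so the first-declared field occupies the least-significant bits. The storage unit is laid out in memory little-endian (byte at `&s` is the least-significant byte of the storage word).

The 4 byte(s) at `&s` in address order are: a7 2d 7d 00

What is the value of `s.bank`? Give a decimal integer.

7

[0]=0xa7 [1]=0x2d [2]=0x7d [3]=0x00 (little-endian) → word 0x007d2da7
bank [0+:5] = (word>>0) & 0x1f = 7  ←
flags [5+:14] = (word>>5) & 0x3fff = 10605
opcode [19+:5] = (word>>19) & 0x1f = 15
mode [24+:8] = (word>>24) & 0xff = 0
bank signed 5b, MSB=0: value = 7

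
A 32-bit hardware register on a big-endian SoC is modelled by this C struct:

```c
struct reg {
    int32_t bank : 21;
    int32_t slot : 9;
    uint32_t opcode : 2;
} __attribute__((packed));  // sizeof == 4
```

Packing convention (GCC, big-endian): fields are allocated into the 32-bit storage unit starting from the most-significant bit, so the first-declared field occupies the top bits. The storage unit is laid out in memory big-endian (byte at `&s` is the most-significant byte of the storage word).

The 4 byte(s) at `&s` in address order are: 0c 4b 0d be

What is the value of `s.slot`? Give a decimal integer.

[0]=0x0c [1]=0x4b [2]=0x0d [3]=0xbe (big-endian) → word 0x0c4b0dbe
bank:21 @ bit 11 → (0x0c4b0dbe>>11)&0x1fffff = 0x18961
slot:9 @ bit 2 → (0x0c4b0dbe>>2)&0x1ff = 0x16f  ←
opcode:2 @ bit 0 → (0x0c4b0dbe>>0)&0x3 = 0x2
slot signed 9b, MSB=1: 367 - 512 = -145

-145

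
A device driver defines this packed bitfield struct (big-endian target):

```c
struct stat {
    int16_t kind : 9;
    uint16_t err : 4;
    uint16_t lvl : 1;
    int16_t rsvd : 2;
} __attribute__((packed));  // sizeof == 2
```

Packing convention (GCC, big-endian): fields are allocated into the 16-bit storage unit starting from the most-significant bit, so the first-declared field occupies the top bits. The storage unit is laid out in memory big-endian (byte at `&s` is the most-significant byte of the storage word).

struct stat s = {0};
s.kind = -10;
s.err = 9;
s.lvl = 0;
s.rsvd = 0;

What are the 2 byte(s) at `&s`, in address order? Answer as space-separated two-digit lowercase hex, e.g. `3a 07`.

fb 48

[7+:9] kind=-10 & 0x1ff = 0x1f6; word=0xfb00
[3+:4] err=9 & 0xf = 0x9; word=0xfb48
[2+:1] lvl=0 & 0x1 = 0x0; word=0xfb48
[0+:2] rsvd=0 & 0x3 = 0x0; word=0xfb48
word = 0xfb48 → big-endian bytes:
  [0]=0xfb  [1]=0x48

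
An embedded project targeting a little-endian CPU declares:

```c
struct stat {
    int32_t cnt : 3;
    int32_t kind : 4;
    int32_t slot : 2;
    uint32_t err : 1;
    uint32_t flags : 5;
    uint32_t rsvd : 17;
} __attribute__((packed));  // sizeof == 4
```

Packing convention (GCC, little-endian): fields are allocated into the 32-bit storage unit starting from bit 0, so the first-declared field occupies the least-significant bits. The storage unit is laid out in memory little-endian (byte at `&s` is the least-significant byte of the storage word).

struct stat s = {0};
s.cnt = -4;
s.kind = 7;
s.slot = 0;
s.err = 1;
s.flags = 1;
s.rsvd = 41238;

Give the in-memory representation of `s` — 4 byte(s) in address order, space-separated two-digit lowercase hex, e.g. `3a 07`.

cnt (3b) val=-4 bits=0x4 at bit 0: 0x00000004
kind (4b) val=7 bits=0x7 at bit 3: 0x0000003c
slot (2b) val=0 bits=0x0 at bit 7: 0x0000003c
err (1b) val=1 bits=0x1 at bit 9: 0x0000023c
flags (5b) val=1 bits=0x1 at bit 10: 0x0000063c
rsvd (17b) val=41238 bits=0xa116 at bit 15: 0x508b063c
word = 0x508b063c → little-endian bytes:
  [0]=0x3c  [1]=0x06  [2]=0x8b  [3]=0x50

3c 06 8b 50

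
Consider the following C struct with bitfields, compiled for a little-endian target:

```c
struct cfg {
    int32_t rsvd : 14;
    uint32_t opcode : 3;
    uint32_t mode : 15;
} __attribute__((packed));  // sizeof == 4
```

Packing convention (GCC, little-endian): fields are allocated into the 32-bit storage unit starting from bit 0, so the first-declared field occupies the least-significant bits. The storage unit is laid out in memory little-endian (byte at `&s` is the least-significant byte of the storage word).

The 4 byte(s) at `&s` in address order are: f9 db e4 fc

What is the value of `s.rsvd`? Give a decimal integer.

7161

[0]=0xf9 [1]=0xdb [2]=0xe4 [3]=0xfc (little-endian) → word 0xfce4dbf9
rsvd:14 @ bit 0 → (0xfce4dbf9>>0)&0x3fff = 0x1bf9  ←
opcode:3 @ bit 14 → (0xfce4dbf9>>14)&0x7 = 0x3
mode:15 @ bit 17 → (0xfce4dbf9>>17)&0x7fff = 0x7e72
rsvd signed 14b, MSB=0: value = 7161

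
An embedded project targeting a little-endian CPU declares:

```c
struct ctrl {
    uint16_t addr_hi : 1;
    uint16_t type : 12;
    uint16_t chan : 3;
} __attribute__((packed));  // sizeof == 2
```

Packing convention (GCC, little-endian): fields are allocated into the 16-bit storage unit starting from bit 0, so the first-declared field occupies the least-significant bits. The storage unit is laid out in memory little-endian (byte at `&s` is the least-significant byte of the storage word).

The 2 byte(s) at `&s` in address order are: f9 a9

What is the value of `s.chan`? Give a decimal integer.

5

[0]=0xf9 [1]=0xa9 (little-endian) → word 0xa9f9
addr_hi [0+:1] = (word>>0) & 0x1 = 1
type [1+:12] = (word>>1) & 0xfff = 1276
chan [13+:3] = (word>>13) & 0x7 = 5  ←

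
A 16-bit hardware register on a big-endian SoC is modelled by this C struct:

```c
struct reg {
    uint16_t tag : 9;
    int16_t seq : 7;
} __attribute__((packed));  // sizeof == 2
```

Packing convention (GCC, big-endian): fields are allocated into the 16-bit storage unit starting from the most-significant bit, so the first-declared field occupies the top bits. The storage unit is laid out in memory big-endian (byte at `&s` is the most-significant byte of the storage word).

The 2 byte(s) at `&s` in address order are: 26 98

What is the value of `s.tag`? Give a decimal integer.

[0]=0x26 [1]=0x98 (big-endian) → word 0x2698
tag:9 @ bit 7 → (0x2698>>7)&0x1ff = 0x4d  ←
seq:7 @ bit 0 → (0x2698>>0)&0x7f = 0x18

77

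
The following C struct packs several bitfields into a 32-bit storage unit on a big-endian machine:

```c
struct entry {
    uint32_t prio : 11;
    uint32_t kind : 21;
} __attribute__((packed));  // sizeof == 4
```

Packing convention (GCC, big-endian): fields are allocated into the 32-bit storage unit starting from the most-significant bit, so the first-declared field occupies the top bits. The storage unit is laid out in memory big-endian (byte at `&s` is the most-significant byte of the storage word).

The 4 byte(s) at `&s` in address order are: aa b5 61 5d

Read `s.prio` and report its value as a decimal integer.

[0]=0xaa [1]=0xb5 [2]=0x61 [3]=0x5d (big-endian) → word 0xaab5615d
prio:11 @ bit 21 → (0xaab5615d>>21)&0x7ff = 0x555  ←
kind:21 @ bit 0 → (0xaab5615d>>0)&0x1fffff = 0x15615d

1365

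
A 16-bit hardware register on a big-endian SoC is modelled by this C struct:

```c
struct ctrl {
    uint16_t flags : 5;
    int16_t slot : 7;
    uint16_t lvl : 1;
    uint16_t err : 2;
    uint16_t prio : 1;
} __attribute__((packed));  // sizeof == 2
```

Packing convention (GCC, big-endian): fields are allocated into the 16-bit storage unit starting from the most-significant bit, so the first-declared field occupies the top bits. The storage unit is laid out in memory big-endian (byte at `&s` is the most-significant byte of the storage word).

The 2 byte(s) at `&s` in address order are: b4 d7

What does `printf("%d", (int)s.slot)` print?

[0]=0xb4 [1]=0xd7 (big-endian) → word 0xb4d7
flags [11+:5] = (word>>11) & 0x1f = 22
slot [4+:7] = (word>>4) & 0x7f = 77  ←
lvl [3+:1] = (word>>3) & 0x1 = 0
err [1+:2] = (word>>1) & 0x3 = 3
prio [0+:1] = (word>>0) & 0x1 = 1
slot signed 7b, MSB=1: 77 - 128 = -51

-51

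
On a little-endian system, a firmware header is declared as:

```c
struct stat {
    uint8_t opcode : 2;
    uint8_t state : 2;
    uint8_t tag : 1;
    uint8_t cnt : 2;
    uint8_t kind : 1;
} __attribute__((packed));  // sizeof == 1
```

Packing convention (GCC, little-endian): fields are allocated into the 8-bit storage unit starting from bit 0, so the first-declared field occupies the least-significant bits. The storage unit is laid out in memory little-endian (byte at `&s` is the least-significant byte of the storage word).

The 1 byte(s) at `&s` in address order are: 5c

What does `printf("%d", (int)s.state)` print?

[0]=0x5c (little-endian) → word 0x5c
opcode [0+:2] = (word>>0) & 0x3 = 0
state [2+:2] = (word>>2) & 0x3 = 3  ←
tag [4+:1] = (word>>4) & 0x1 = 1
cnt [5+:2] = (word>>5) & 0x3 = 2
kind [7+:1] = (word>>7) & 0x1 = 0

3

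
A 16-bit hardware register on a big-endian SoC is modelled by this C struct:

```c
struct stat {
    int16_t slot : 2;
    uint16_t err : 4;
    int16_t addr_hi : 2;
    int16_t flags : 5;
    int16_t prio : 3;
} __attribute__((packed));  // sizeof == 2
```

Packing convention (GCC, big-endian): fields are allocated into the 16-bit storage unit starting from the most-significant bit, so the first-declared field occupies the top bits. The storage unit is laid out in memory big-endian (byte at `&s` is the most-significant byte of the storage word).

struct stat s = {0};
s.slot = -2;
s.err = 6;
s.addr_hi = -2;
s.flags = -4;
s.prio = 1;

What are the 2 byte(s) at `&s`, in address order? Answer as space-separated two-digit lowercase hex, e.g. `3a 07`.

slot (2b) val=-2 bits=0x2 at bit 14: 0x8000
err (4b) val=6 bits=0x6 at bit 10: 0x9800
addr_hi (2b) val=-2 bits=0x2 at bit 8: 0x9a00
flags (5b) val=-4 bits=0x1c at bit 3: 0x9ae0
prio (3b) val=1 bits=0x1 at bit 0: 0x9ae1
word = 0x9ae1 → big-endian bytes:
  [0]=0x9a  [1]=0xe1

9a e1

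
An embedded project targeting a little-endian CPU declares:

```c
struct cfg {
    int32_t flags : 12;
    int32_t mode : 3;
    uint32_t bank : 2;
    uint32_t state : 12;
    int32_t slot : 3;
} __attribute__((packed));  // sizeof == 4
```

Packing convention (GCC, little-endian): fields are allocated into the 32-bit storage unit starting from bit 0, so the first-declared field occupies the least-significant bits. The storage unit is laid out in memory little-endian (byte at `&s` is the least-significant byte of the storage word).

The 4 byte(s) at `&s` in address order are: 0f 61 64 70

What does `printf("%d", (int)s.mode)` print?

[0]=0x0f [1]=0x61 [2]=0x64 [3]=0x70 (little-endian) → word 0x7064610f
flags:12 @ bit 0 → (0x7064610f>>0)&0xfff = 0x10f
mode:3 @ bit 12 → (0x7064610f>>12)&0x7 = 0x6  ←
bank:2 @ bit 15 → (0x7064610f>>15)&0x3 = 0x0
state:12 @ bit 17 → (0x7064610f>>17)&0xfff = 0x832
slot:3 @ bit 29 → (0x7064610f>>29)&0x7 = 0x3
mode signed 3b, MSB=1: 6 - 8 = -2

-2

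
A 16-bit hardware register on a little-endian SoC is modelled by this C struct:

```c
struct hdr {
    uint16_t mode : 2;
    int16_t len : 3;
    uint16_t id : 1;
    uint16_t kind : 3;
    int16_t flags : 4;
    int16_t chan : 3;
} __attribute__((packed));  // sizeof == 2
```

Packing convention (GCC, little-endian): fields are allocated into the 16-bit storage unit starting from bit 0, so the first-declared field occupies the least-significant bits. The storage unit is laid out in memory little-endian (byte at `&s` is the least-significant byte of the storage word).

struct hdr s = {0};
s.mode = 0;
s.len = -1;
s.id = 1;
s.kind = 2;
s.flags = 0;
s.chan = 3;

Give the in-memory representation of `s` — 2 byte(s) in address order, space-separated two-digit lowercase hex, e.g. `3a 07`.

mode (2b) val=0 bits=0x0 at bit 0: 0x0000
len (3b) val=-1 bits=0x7 at bit 2: 0x001c
id (1b) val=1 bits=0x1 at bit 5: 0x003c
kind (3b) val=2 bits=0x2 at bit 6: 0x00bc
flags (4b) val=0 bits=0x0 at bit 9: 0x00bc
chan (3b) val=3 bits=0x3 at bit 13: 0x60bc
word = 0x60bc → little-endian bytes:
  [0]=0xbc  [1]=0x60

bc 60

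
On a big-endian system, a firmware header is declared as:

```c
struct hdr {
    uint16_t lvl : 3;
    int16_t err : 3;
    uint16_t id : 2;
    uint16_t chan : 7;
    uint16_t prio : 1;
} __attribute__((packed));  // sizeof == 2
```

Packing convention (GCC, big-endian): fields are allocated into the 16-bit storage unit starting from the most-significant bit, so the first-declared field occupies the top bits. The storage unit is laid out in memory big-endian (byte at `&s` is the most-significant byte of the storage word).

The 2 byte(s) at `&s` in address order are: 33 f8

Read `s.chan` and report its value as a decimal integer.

[0]=0x33 [1]=0xf8 (big-endian) → word 0x33f8
lvl:3 @ bit 13 → (0x33f8>>13)&0x7 = 0x1
err:3 @ bit 10 → (0x33f8>>10)&0x7 = 0x4
id:2 @ bit 8 → (0x33f8>>8)&0x3 = 0x3
chan:7 @ bit 1 → (0x33f8>>1)&0x7f = 0x7c  ←
prio:1 @ bit 0 → (0x33f8>>0)&0x1 = 0x0

124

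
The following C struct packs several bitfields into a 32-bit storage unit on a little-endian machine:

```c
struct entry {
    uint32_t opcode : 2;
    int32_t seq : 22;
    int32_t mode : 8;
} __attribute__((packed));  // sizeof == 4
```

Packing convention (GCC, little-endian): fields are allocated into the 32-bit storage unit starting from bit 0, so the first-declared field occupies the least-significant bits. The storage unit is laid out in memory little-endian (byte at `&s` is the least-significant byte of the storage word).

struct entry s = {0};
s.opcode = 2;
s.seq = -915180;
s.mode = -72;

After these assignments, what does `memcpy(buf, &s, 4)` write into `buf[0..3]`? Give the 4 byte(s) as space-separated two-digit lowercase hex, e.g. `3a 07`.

52 24 c8 b8

opcode:2 = 2 → 0x2 << 0 → word 0x00000002
seq:22 = -915180 → 0x320914 << 2 → word 0x00c82452
mode:8 = -72 → 0xb8 << 24 → word 0xb8c82452
word = 0xb8c82452 → little-endian bytes:
  [0]=0x52  [1]=0x24  [2]=0xc8  [3]=0xb8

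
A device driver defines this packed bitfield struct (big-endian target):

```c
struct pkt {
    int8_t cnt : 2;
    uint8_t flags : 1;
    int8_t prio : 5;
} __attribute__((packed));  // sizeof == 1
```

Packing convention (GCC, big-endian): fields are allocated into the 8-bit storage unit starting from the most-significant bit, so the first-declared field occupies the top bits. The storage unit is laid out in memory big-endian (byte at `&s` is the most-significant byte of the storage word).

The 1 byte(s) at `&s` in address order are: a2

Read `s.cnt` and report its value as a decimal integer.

[0]=0xa2 (big-endian) → word 0xa2
cnt [6+:2] = (word>>6) & 0x3 = 2  ←
flags [5+:1] = (word>>5) & 0x1 = 1
prio [0+:5] = (word>>0) & 0x1f = 2
cnt signed 2b, MSB=1: 2 - 4 = -2

-2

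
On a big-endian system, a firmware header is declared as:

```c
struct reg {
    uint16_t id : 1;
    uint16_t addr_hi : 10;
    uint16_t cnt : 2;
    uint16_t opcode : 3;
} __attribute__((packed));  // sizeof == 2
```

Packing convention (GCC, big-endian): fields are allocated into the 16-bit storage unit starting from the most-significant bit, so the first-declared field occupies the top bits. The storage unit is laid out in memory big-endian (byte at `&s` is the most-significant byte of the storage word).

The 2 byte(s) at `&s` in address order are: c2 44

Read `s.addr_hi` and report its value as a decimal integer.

[0]=0xc2 [1]=0x44 (big-endian) → word 0xc244
id:1 @ bit 15 → (0xc244>>15)&0x1 = 0x1
addr_hi:10 @ bit 5 → (0xc244>>5)&0x3ff = 0x212  ←
cnt:2 @ bit 3 → (0xc244>>3)&0x3 = 0x0
opcode:3 @ bit 0 → (0xc244>>0)&0x7 = 0x4

530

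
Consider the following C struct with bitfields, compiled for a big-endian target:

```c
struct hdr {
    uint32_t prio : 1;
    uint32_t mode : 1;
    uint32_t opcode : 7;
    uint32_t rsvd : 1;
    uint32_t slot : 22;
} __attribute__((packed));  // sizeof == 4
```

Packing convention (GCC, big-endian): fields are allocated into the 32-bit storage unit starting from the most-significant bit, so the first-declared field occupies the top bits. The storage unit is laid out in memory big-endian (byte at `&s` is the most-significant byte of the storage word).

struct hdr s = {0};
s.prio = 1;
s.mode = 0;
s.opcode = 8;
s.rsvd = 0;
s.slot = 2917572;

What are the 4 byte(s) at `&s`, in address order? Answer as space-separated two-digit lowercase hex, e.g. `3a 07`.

prio (1b) val=1 bits=0x1 at bit 31: 0x80000000
mode (1b) val=0 bits=0x0 at bit 30: 0x80000000
opcode (7b) val=8 bits=0x8 at bit 23: 0x84000000
rsvd (1b) val=0 bits=0x0 at bit 22: 0x84000000
slot (22b) val=2917572 bits=0x2c84c4 at bit 0: 0x842c84c4
word = 0x842c84c4 → big-endian bytes:
  [0]=0x84  [1]=0x2c  [2]=0x84  [3]=0xc4

84 2c 84 c4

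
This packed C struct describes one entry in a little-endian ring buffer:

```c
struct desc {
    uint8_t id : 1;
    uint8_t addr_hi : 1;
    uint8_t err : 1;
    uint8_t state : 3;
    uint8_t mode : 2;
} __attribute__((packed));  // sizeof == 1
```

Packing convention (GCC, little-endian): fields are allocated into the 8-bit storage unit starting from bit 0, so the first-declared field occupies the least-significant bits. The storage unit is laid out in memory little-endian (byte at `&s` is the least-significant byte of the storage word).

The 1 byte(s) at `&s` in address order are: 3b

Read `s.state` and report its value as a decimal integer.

[0]=0x3b (little-endian) → word 0x3b
id [0+:1] = (word>>0) & 0x1 = 1
addr_hi [1+:1] = (word>>1) & 0x1 = 1
err [2+:1] = (word>>2) & 0x1 = 0
state [3+:3] = (word>>3) & 0x7 = 7  ←
mode [6+:2] = (word>>6) & 0x3 = 0

7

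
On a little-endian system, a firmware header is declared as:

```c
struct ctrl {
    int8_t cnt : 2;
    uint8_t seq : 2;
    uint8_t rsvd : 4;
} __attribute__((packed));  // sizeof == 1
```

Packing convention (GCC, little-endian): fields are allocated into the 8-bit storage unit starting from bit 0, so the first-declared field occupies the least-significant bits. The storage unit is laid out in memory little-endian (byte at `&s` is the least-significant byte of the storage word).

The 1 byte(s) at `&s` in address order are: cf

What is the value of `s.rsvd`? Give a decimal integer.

[0]=0xcf (little-endian) → word 0xcf
cnt:2 @ bit 0 → (0xcf>>0)&0x3 = 0x3
seq:2 @ bit 2 → (0xcf>>2)&0x3 = 0x3
rsvd:4 @ bit 4 → (0xcf>>4)&0xf = 0xc  ←

12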